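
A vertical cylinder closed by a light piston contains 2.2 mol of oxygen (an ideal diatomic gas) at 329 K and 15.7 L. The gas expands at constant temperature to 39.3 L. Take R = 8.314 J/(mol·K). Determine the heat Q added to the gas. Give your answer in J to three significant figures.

Q ≈ 5520 J

Isothermal ⇒ ΔU = 0, so Q = W = nRT ln(V₂/V₁).
Q = (2.2)(8.314)(329) ln(39.3/15.7) = 6018 × 0.9176 = 5522 J.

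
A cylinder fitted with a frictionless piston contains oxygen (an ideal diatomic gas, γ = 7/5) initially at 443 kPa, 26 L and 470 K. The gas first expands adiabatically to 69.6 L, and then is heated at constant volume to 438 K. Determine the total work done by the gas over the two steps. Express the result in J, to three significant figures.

W_total ≈ 9370 J

Step 1 (adiabatic): W = (P₁V₁ − P₂V₂)/(γ−1) = (11518 − 7768)/0.4 = 9374 J.
Step 2 (isochoric): W = 0 (constant volume).
W_total = 9374 + 0 = 9374 J.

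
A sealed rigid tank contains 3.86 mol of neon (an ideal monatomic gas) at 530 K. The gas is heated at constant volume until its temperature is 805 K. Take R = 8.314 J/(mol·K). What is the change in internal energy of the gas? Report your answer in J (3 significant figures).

Constant volume ⇒ W = 0, so Q = ΔU = nCᵥΔT with Cᵥ = 3R/2 = 12.47 J/(mol·K).
ΔU = (3.86)(12.47)(805 − 530) = 13238 J.

ΔU ≈ 13200 J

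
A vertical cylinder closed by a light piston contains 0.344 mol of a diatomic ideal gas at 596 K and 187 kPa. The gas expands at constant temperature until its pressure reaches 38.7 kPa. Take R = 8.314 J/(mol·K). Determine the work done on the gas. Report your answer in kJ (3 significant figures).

W ≈ -2.69 kJ

Isothermal process: W = nRT ln(V₂/V₁) = nRT ln(P₁/P₂).
W = (0.344)(8.314)(596) × ln(187/38.7)
  = 1705 × ln(4.832) = 1705 × 1.575
W_by_gas = 2685 J; work on gas = −W_by = -2685 J.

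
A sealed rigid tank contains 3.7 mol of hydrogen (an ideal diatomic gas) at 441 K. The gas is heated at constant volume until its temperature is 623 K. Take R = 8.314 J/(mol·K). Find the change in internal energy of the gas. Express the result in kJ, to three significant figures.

Constant volume ⇒ W = 0, so Q = ΔU = nCᵥΔT with Cᵥ = 5R/2 = 20.79 J/(mol·K).
ΔU = (3.7)(20.79)(623 − 441) = 13997 J.

ΔU ≈ 14.0 kJ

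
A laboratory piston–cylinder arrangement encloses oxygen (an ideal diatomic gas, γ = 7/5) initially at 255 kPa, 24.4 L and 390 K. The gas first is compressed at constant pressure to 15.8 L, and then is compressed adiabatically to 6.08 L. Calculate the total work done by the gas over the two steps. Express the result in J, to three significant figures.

Step 1 (isobaric): W = PΔV = (255 kPa)(15.8 − 24.4 L) = -2193 J.
After step 1: P = 255 kPa, V = 15.8 L, T = 252.5 K.
Step 2 (adiabatic): W = (P₁V₁ − P₂V₂)/(γ−1) = (4029 − 5903)/0.4 = -4686 J.
W_total = -2193 − 4686 = -6879 J.

W_total ≈ -6880 J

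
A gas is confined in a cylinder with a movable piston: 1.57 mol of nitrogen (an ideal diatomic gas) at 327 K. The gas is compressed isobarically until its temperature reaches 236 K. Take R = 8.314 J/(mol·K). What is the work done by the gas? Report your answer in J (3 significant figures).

W ≈ -1190 J

Isobaric: W = P ΔV = nR ΔT.
W = (1.57)(8.314)(236 − 327) = -1188 J.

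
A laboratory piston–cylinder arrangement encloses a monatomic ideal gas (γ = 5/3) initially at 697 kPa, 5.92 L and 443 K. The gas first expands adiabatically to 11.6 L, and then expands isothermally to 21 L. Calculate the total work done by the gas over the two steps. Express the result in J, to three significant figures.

W_total ≈ 3800 J

Step 1 (adiabatic): W = (P₁V₁ − P₂V₂)/(γ−1) = (4126 − 2635)/0.667 = 2237 J.
After step 1: P = 227.2 kPa, V = 11.6 L, T = 282.9 K.
Step 2 (isothermal): W = P₁V₁ ln(V₂/V₁) = (2635) ln(21/11.6) = 1564 J.
W_total = 2237 + 1564 = 3801 J.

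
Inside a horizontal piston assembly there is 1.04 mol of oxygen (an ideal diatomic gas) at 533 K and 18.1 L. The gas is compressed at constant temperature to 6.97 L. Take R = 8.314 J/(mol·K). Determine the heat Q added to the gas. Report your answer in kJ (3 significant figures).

Q ≈ -4.40 kJ

Isothermal ⇒ ΔU = 0, so Q = W = nRT ln(V₂/V₁).
Q = (1.04)(8.314)(533) ln(6.97/18.1) = 4609 × -0.9543 = -4398 J.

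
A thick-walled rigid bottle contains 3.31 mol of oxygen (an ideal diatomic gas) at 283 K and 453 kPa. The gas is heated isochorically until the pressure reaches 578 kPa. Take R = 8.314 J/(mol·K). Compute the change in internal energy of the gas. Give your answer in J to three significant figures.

Constant volume ⇒ W = 0, so Q = ΔU = nCᵥΔT with Cᵥ = 5R/2 = 20.79 J/(mol·K).
At constant V, T₂/T₁ = P₂/P₁ ⇒ ΔT = T₁(P₂/P₁ − 1) = 283·(578/453 − 1) = 78.09 K.
ΔU = (3.31)(20.79)(78.09) = 5372 J.

ΔU ≈ 5370 J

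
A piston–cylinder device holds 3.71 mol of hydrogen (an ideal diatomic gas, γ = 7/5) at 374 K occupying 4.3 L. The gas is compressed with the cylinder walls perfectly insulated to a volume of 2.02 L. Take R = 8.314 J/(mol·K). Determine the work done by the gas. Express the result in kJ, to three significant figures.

W ≈ -10.2 kJ

Adiabatic: TV^(γ−1) = const with γ = 7/5.
T₂ = T₁ (V₁/V₂)^(γ−1) = 374 × (4.3/2.02)^0.4 = 374 × 1.353 = 506 K.
W_by = nCᵥ(T₁ − T₂) = (3.71)(20.79)(374 − 506) = -10176 J.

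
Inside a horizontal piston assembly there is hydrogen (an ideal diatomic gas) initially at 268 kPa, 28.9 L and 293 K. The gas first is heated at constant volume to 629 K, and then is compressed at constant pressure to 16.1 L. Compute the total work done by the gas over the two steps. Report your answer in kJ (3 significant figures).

W_total ≈ -7.36 kJ

Step 1 (isochoric): W = 0 (constant volume).
After step 1: P = 575.3 kPa (V unchanged).
Step 2 (isobaric): W = PΔV = (575.3 kPa)(16.1 − 28.9 L) = -7364 J.
W_total = 0 − 7364 = -7364 J.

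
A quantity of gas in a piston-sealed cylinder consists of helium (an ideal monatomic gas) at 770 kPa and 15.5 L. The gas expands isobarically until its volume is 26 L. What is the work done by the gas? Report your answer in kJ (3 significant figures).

W ≈ 8.09 kJ

Isobaric: W = P ΔV.
W = (770 kPa)(26 − 15.5 L) = (770)(10.5) = 8085 J.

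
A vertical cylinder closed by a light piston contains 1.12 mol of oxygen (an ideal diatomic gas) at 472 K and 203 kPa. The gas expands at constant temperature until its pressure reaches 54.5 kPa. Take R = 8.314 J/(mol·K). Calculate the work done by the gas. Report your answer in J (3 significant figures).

W ≈ 5780 J

Isothermal process: W = nRT ln(V₂/V₁) = nRT ln(P₁/P₂).
W = (1.12)(8.314)(472) × ln(203/54.5)
  = 4395 × ln(3.725) = 4395 × 1.315
W_by_gas = 5780 J.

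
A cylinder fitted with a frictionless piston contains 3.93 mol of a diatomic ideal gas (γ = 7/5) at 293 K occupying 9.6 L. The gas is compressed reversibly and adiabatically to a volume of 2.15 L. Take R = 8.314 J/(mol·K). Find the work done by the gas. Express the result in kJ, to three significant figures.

Adiabatic: TV^(γ−1) = const with γ = 7/5.
T₂ = T₁ (V₁/V₂)^(γ−1) = 293 × (9.6/2.15)^0.4 = 293 × 1.819 = 533.1 K.
W_by = nCᵥ(T₁ − T₂) = (3.93)(20.79)(293 − 533.1) = -19612 J.

W ≈ -19.6 kJ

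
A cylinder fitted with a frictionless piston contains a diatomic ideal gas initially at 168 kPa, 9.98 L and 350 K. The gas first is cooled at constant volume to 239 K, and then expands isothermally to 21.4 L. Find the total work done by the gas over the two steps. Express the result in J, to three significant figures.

Step 1 (isochoric): W = 0 (constant volume).
After step 1: P = 114.7 kPa (V unchanged).
Step 2 (isothermal): W = P₁V₁ ln(V₂/V₁) = (1145) ln(21.4/9.98) = 873.3 J.
W_total = 0 + 873.3 = 873.3 J.

W_total ≈ 873 J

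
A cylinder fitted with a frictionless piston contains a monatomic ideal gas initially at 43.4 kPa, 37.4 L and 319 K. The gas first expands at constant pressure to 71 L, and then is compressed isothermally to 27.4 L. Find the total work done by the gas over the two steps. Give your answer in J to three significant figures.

W_total ≈ -1480 J

Step 1 (isobaric): W = PΔV = (43.4 kPa)(71 − 37.4 L) = 1458 J.
After step 1: P = 43.4 kPa, V = 71 L, T = 605.6 K.
Step 2 (isothermal): W = P₁V₁ ln(V₂/V₁) = (3081) ln(27.4/71) = -2934 J.
W_total = 1458 − 2934 = -1476 J.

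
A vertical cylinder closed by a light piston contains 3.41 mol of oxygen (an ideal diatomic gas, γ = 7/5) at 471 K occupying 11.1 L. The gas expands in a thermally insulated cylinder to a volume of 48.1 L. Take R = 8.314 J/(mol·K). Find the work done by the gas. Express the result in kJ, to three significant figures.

W ≈ 14.8 kJ

Adiabatic: TV^(γ−1) = const with γ = 7/5.
T₂ = T₁ (V₁/V₂)^(γ−1) = 471 × (11.1/48.1)^0.4 = 471 × 0.5563 = 262 K.
W_by = nCᵥ(T₁ − T₂) = (3.41)(20.79)(471 − 262) = 14814 J.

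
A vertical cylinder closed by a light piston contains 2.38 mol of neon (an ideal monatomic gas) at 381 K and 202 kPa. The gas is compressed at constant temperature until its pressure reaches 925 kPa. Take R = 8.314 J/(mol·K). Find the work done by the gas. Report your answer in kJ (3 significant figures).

W ≈ -11.5 kJ

Isothermal process: W = nRT ln(V₂/V₁) = nRT ln(P₁/P₂).
W = (2.38)(8.314)(381) × ln(202/925)
  = 7539 × ln(0.2184) = 7539 × -1.522
W_by_gas = -11471 J.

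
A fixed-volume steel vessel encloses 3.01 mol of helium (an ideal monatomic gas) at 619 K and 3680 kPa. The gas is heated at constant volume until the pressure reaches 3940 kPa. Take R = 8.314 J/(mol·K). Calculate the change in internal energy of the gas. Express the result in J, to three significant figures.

Constant volume ⇒ W = 0, so Q = ΔU = nCᵥΔT with Cᵥ = 3R/2 = 12.47 J/(mol·K).
At constant V, T₂/T₁ = P₂/P₁ ⇒ ΔT = T₁(P₂/P₁ − 1) = 619·(3940/3680 − 1) = 43.73 K.
ΔU = (3.01)(12.47)(43.73) = 1642 J.

ΔU ≈ 1640 J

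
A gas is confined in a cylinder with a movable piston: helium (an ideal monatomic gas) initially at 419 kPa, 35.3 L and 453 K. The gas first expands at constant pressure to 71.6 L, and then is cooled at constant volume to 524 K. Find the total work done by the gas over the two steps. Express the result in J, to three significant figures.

Step 1 (isobaric): W = PΔV = (419 kPa)(71.6 − 35.3 L) = 15210 J.
Step 2 (isochoric): W = 0 (constant volume).
W_total = 15210 + 0 = 15210 J.

W_total ≈ 15200 J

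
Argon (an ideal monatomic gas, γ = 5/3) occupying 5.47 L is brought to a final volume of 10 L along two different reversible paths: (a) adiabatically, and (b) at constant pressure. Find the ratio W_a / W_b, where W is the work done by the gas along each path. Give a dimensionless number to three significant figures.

Path (a) adiabatic: W = P₁V₁(1 − (V₁/V₂)^(γ−1))/(γ−1) → W_a/(P₁V₁) = 0.4967.
Path (b) isobaric: W = P₁(V₂ − V₁) → W_b/(P₁V₁) = 0.8282.
W_a / W_b = 0.4967 / 0.8282 = 0.5998.

W_a / W_b ≈ 0.600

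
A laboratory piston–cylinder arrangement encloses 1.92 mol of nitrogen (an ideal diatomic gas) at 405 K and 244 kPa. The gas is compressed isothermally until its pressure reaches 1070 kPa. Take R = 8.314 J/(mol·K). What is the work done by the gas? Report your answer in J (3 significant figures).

W ≈ -9560 J

Isothermal process: W = nRT ln(V₂/V₁) = nRT ln(P₁/P₂).
W = (1.92)(8.314)(405) × ln(244/1070)
  = 6465 × ln(0.228) = 6465 × -1.478
W_by_gas = -9557 J.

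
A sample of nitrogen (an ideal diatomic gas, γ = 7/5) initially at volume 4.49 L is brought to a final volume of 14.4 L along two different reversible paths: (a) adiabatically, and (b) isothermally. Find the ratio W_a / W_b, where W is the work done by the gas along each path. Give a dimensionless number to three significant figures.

Path (a) adiabatic: W = P₁V₁(1 − (V₁/V₂)^(γ−1))/(γ−1) → W_a/(P₁V₁) = 0.9315.
Path (b) isothermal: W = P₁V₁ ln(V₂/V₁) → W_b/(P₁V₁) = 1.165.
W_a / W_b = 0.9315 / 1.165 = 0.7993.

W_a / W_b ≈ 0.799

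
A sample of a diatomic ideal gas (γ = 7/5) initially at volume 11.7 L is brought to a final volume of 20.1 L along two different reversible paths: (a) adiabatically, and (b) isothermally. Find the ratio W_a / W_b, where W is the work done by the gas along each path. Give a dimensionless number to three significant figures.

W_a / W_b ≈ 0.899

Path (a) adiabatic: W = P₁V₁(1 − (V₁/V₂)^(γ−1))/(γ−1) → W_a/(P₁V₁) = 0.4866.
Path (b) isothermal: W = P₁V₁ ln(V₂/V₁) → W_b/(P₁V₁) = 0.5411.
W_a / W_b = 0.4866 / 0.5411 = 0.8992.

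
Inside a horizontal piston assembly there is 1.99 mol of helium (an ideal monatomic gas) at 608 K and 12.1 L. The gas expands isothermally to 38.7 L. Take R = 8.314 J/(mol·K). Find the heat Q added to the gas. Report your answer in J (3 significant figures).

Q ≈ 11700 J

Isothermal ⇒ ΔU = 0, so Q = W = nRT ln(V₂/V₁).
Q = (1.99)(8.314)(608) ln(38.7/12.1) = 10059 × 1.163 = 11695 J.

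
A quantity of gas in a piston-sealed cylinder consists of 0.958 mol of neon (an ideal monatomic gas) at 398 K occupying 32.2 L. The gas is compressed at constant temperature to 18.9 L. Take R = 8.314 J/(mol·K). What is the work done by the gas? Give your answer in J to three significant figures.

W ≈ -1690 J

Isothermal: W = nRT ln(V₂/V₁).
W = (0.958)(8.314)(398) × ln(18.9/32.2)
  = 3170 × -0.5328
W_by_gas = -1689 J.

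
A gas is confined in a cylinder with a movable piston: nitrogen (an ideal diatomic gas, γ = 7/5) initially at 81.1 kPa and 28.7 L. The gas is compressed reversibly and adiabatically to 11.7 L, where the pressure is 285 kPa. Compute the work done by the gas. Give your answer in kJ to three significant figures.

Adiabatic: W = (P₁V₁ − P₂V₂)/(γ − 1) with γ = 7/5.
P₁V₁ = 2328 J, P₂V₂ = 3334 J.
W = (2328 − 3334) / 0.4 = -2517 J.

W ≈ -2.52 kJ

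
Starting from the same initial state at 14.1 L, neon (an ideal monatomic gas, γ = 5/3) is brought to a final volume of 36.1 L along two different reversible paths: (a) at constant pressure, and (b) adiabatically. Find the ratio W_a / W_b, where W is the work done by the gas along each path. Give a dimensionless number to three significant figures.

W_a / W_b ≈ 2.23

Path (a) isobaric: W = P₁(V₂ − V₁) → W_a/(P₁V₁) = 1.56.
Path (b) adiabatic: W = P₁V₁(1 − (V₁/V₂)^(γ−1))/(γ−1) → W_b/(P₁V₁) = 0.6985.
W_a / W_b = 1.56 / 0.6985 = 2.234.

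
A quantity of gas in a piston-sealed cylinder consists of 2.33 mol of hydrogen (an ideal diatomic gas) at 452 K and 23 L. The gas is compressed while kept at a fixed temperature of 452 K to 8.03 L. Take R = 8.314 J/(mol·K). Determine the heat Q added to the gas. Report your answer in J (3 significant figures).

Q ≈ -9210 J

Isothermal ⇒ ΔU = 0, so Q = W = nRT ln(V₂/V₁).
Q = (2.33)(8.314)(452) ln(8.03/23) = 8756 × -1.052 = -9214 J.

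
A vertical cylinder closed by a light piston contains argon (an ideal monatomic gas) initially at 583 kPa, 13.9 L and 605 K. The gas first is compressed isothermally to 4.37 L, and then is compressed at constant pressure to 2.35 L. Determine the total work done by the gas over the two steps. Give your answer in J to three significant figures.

W_total ≈ -13100 J

Step 1 (isothermal): W = P₁V₁ ln(V₂/V₁) = (8104) ln(4.37/13.9) = -9377 J.
After step 1: P = 1854 kPa, V = 4.37 L, T = 605 K.
Step 2 (isobaric): W = PΔV = (1854 kPa)(2.35 − 4.37 L) = -3746 J.
W_total = -9377 − 3746 = -13123 J.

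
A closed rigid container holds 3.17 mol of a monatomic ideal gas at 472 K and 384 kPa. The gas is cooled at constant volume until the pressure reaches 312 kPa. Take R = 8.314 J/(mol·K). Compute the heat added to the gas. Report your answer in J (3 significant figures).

Q ≈ -3500 J

Constant volume ⇒ W = 0, so Q = ΔU = nCᵥΔT with Cᵥ = 3R/2 = 12.47 J/(mol·K).
At constant V, T₂/T₁ = P₂/P₁ ⇒ ΔT = T₁(P₂/P₁ − 1) = 472·(312/384 − 1) = -88.5 K.
ΔU = (3.17)(12.47)(-88.5) = -3499 J.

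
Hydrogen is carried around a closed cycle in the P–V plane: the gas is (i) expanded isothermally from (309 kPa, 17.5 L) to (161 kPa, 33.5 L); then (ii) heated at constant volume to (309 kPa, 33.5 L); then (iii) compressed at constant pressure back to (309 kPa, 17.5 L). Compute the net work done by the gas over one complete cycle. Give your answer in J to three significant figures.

W_net ≈ -1430 J

Leg (i): W = PᵢVᵢ ln(V_f/Vᵢ) = (5408) ln(33.5/17.5) = 3511 J.
Leg (ii): W = 0.
Leg (iii): W = PΔV = (309)(17.5 − 33.5) = -4944 J.
W_net = 3511 − 4944 = -1433 J.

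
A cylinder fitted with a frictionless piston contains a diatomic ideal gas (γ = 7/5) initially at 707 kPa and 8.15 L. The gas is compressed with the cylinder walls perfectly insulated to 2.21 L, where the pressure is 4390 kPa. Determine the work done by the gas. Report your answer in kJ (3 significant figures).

Adiabatic: W = (P₁V₁ − P₂V₂)/(γ − 1) with γ = 7/5.
P₁V₁ = 5762 J, P₂V₂ = 9702 J.
W = (5762 − 9702) / 0.4 = -9850 J.

W ≈ -9.85 kJ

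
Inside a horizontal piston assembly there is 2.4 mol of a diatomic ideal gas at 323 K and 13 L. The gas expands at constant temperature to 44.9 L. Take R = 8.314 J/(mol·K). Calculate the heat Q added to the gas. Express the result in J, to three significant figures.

Isothermal ⇒ ΔU = 0, so Q = W = nRT ln(V₂/V₁).
Q = (2.4)(8.314)(323) ln(44.9/13) = 6445 × 1.239 = 7989 J.

Q ≈ 7990 J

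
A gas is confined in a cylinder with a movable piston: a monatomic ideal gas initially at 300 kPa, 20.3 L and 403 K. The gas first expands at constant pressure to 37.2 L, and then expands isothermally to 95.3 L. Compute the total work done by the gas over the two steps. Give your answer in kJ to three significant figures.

W_total ≈ 15.6 kJ

Step 1 (isobaric): W = PΔV = (300 kPa)(37.2 − 20.3 L) = 5070 J.
After step 1: P = 300 kPa, V = 37.2 L, T = 738.5 K.
Step 2 (isothermal): W = P₁V₁ ln(V₂/V₁) = (11160) ln(95.3/37.2) = 10498 J.
W_total = 5070 + 10498 = 15568 J.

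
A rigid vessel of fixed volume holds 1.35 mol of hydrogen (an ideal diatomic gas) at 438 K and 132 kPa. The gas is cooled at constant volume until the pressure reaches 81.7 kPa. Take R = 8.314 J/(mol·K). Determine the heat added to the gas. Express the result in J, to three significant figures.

Constant volume ⇒ W = 0, so Q = ΔU = nCᵥΔT with Cᵥ = 5R/2 = 20.79 J/(mol·K).
At constant V, T₂/T₁ = P₂/P₁ ⇒ ΔT = T₁(P₂/P₁ − 1) = 438·(81.7/132 − 1) = -166.9 K.
ΔU = (1.35)(20.79)(-166.9) = -4683 J.

Q ≈ -4680 J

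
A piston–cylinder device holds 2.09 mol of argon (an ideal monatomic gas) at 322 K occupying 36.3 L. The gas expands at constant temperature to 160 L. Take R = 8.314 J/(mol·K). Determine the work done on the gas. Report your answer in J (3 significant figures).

Isothermal: W = nRT ln(V₂/V₁).
W = (2.09)(8.314)(322) × ln(160/36.3)
  = 5595 × 1.483
W_by_gas = 8300 J; work on gas = −W_by = -8300 J.

W ≈ -8300 J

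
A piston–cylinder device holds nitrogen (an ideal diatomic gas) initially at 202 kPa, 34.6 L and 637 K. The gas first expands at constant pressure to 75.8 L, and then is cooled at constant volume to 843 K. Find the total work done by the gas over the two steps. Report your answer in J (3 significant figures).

W_total ≈ 8320 J

Step 1 (isobaric): W = PΔV = (202 kPa)(75.8 − 34.6 L) = 8322 J.
Step 2 (isochoric): W = 0 (constant volume).
W_total = 8322 + 0 = 8322 J.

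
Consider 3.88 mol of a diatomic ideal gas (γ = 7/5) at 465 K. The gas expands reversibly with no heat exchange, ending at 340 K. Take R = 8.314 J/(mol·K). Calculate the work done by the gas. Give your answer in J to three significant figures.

W ≈ 10100 J

Adiabatic ⇒ Q = 0, so W_by = −ΔU = nCᵥ(T₁ − T₂).
Cᵥ = 5R/2 = 20.79 J/(mol·K).
W = (3.88)(20.79)(465 − 340) = 10081 J.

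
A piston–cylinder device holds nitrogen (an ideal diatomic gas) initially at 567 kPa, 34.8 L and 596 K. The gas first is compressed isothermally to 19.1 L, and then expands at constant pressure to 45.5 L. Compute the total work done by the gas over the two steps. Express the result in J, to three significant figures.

Step 1 (isothermal): W = P₁V₁ ln(V₂/V₁) = (19732) ln(19.1/34.8) = -11838 J.
After step 1: P = 1033 kPa, V = 19.1 L, T = 596 K.
Step 2 (isobaric): W = PΔV = (1033 kPa)(45.5 − 19.1 L) = 27273 J.
W_total = -11838 + 27273 = 15435 J.

W_total ≈ 15400 J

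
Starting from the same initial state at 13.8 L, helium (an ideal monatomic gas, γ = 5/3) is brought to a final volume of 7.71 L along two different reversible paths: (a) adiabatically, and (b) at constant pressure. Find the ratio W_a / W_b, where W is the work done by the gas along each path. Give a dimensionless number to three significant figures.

Path (a) adiabatic: W = P₁V₁(1 − (V₁/V₂)^(γ−1))/(γ−1) → W_a/(P₁V₁) = -0.7113.
Path (b) isobaric: W = P₁(V₂ − V₁) → W_b/(P₁V₁) = -0.4413.
W_a / W_b = -0.7113 / -0.4413 = 1.612.

W_a / W_b ≈ 1.61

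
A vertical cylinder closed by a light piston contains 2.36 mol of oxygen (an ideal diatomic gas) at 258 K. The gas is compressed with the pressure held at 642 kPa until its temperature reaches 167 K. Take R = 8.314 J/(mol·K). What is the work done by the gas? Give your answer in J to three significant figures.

W ≈ -1790 J

Isobaric: W = P ΔV = nR ΔT.
W = (2.36)(8.314)(167 − 258) = -1786 J.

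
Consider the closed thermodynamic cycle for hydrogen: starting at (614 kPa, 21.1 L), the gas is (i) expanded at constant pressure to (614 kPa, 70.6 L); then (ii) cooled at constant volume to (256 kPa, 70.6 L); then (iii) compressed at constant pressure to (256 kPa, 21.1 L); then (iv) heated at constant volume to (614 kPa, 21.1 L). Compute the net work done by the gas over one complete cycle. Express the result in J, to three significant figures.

Constant-volume legs do no work.
W(i) = (614)(70.6 − 21.1) = 30393 J; W(iii) = (256)(21.1 − 70.6) = -12672 J.
W_net = 30393 − 12672 = 17721 J (the clockwise enclosed area).

W_net ≈ 17700 J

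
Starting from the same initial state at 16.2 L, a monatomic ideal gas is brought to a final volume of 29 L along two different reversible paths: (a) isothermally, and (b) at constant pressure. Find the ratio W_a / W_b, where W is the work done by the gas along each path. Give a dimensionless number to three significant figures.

Path (a) isothermal: W = P₁V₁ ln(V₂/V₁) → W_a/(P₁V₁) = 0.5823.
Path (b) isobaric: W = P₁(V₂ − V₁) → W_b/(P₁V₁) = 0.7901.
W_a / W_b = 0.5823 / 0.7901 = 0.737.

W_a / W_b ≈ 0.737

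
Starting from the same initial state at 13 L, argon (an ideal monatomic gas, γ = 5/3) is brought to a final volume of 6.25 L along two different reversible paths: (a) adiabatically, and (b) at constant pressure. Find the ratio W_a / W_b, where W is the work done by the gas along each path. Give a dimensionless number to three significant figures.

W_a / W_b ≈ 1.82

Path (a) adiabatic: W = P₁V₁(1 − (V₁/V₂)^(γ−1))/(γ−1) → W_a/(P₁V₁) = -0.9442.
Path (b) isobaric: W = P₁(V₂ − V₁) → W_b/(P₁V₁) = -0.5192.
W_a / W_b = -0.9442 / -0.5192 = 1.818.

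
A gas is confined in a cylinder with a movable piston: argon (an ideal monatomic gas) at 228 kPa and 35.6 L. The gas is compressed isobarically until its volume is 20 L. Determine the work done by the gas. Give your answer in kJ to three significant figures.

W ≈ -3.56 kJ

Isobaric: W = P ΔV.
W = (228 kPa)(20 − 35.6 L) = (228)(-15.6) = -3557 J.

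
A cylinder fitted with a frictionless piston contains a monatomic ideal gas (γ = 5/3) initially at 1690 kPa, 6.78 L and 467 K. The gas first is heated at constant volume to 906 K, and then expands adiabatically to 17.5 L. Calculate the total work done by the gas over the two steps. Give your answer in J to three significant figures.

Step 1 (isochoric): W = 0 (constant volume).
After step 1: P = 3279 kPa (V unchanged).
Step 2 (adiabatic): W = (P₁V₁ − P₂V₂)/(γ−1) = (22229 − 11814)/0.667 = 15623 J.
W_total = 0 + 15623 = 15623 J.

W_total ≈ 15600 J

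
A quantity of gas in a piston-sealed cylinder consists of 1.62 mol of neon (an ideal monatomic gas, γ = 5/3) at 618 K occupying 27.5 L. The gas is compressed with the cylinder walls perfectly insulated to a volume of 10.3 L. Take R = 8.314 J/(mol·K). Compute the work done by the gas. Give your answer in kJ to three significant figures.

W ≈ -11.5 kJ

Adiabatic: TV^(γ−1) = const with γ = 5/3.
T₂ = T₁ (V₁/V₂)^(γ−1) = 618 × (27.5/10.3)^0.667 = 618 × 1.925 = 1189 K.
W_by = nCᵥ(T₁ − T₂) = (1.62)(12.47)(618 − 1189) = -11543 J.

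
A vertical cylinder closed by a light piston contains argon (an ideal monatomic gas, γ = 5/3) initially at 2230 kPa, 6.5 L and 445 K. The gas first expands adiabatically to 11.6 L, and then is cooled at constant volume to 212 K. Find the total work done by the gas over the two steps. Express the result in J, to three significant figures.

Step 1 (adiabatic): W = (P₁V₁ − P₂V₂)/(γ−1) = (14495 − 9852)/0.667 = 6965 J.
Step 2 (isochoric): W = 0 (constant volume).
W_total = 6965 + 0 = 6965 J.

W_total ≈ 6960 J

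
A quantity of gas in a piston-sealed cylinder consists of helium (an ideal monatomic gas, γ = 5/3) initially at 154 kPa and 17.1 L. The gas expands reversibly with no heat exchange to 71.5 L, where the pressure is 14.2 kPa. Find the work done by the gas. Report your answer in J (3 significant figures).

Adiabatic: W = (P₁V₁ − P₂V₂)/(γ − 1) with γ = 5/3.
P₁V₁ = 2633 J, P₂V₂ = 1015 J.
W = (2633 − 1015) / 0.6667 = 2427 J.

W ≈ 2430 J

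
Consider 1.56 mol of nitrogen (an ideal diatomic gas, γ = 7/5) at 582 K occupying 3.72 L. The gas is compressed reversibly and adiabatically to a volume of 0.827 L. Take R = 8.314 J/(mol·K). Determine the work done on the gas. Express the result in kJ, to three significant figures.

Adiabatic: TV^(γ−1) = const with γ = 7/5.
T₂ = T₁ (V₁/V₂)^(γ−1) = 582 × (3.72/0.827)^0.4 = 582 × 1.825 = 1062 K.
W_by = nCᵥ(T₁ − T₂) = (1.56)(20.79)(582 − 1062) = -15565 J.
Work on gas = −W_by = 15565 J.

W ≈ 15.6 kJ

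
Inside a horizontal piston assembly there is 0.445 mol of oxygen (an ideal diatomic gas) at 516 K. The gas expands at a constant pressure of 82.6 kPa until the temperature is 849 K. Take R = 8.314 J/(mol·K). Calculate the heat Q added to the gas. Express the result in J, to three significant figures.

Isobaric: W = nRΔT = (0.445)(8.314)(333) = 1232 J.
ΔU = nCᵥΔT with Cᵥ = 5R/2: ΔU = (0.445)(20.79)(333) = 3080 J.
Q = ΔU + W = 3080 + 1232 = 4312 J.

Q ≈ 4310 J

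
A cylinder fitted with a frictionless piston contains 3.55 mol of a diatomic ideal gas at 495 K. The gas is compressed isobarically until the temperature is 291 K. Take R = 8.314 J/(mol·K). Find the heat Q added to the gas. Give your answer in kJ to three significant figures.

Isobaric: W = nRΔT = (3.55)(8.314)(-204) = -6021 J.
ΔU = nCᵥΔT with Cᵥ = 5R/2: ΔU = (3.55)(20.79)(-204) = -15052 J.
Q = ΔU + W = -15052 − 6021 = -21073 J.

Q ≈ -21.1 kJ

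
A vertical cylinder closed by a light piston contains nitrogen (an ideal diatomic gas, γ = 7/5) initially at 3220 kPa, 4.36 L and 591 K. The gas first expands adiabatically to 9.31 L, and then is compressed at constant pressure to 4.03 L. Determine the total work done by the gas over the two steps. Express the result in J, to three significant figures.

Step 1 (adiabatic): W = (P₁V₁ − P₂V₂)/(γ−1) = (14039 − 10365)/0.4 = 9186 J.
After step 1: P = 1113 kPa, V = 9.31 L, T = 436.3 K.
Step 2 (isobaric): W = PΔV = (1113 kPa)(4.03 − 9.31 L) = -5878 J.
W_total = 9186 − 5878 = 3308 J.

W_total ≈ 3310 J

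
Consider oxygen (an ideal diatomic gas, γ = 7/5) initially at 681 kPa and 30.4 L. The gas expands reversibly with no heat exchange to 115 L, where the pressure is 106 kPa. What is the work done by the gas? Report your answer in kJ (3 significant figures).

W ≈ 21.3 kJ

Adiabatic: W = (P₁V₁ − P₂V₂)/(γ − 1) with γ = 7/5.
P₁V₁ = 20702 J, P₂V₂ = 12190 J.
W = (20702 − 12190) / 0.4 = 21281 J.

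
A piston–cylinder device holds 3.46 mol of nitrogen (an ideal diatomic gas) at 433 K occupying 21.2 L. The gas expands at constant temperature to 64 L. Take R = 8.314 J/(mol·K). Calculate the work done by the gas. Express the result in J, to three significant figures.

W ≈ 13800 J

Isothermal: W = nRT ln(V₂/V₁).
W = (3.46)(8.314)(433) × ln(64/21.2)
  = 12456 × 1.105
W_by_gas = 13762 J.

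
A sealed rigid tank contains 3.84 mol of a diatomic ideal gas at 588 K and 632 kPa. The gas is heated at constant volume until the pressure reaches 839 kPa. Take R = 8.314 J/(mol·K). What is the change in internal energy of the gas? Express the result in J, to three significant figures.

ΔU ≈ 15400 J

Constant volume ⇒ W = 0, so Q = ΔU = nCᵥΔT with Cᵥ = 5R/2 = 20.79 J/(mol·K).
At constant V, T₂/T₁ = P₂/P₁ ⇒ ΔT = T₁(P₂/P₁ − 1) = 588·(839/632 − 1) = 192.6 K.
ΔU = (3.84)(20.79)(192.6) = 15371 J.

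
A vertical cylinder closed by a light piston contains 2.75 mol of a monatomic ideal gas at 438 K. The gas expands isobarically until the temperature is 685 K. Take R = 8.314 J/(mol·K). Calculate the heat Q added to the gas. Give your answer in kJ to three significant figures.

Isobaric: W = nRΔT = (2.75)(8.314)(247) = 5647 J.
ΔU = nCᵥΔT with Cᵥ = 3R/2: ΔU = (2.75)(12.47)(247) = 8471 J.
Q = ΔU + W = 8471 + 5647 = 14118 J.

Q ≈ 14.1 kJ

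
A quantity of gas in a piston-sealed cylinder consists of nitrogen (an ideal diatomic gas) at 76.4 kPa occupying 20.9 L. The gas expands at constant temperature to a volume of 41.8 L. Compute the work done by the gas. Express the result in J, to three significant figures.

Isothermal: W = nRT ln(V₂/V₁) = P₁V₁ ln(V₂/V₁).
P₁V₁ = (76.4 kPa)(20.9 L) = 1597 J.
W = 1597 × ln(41.8/20.9) = 1597 × 0.6931
W_by_gas = 1107 J.

W ≈ 1110 J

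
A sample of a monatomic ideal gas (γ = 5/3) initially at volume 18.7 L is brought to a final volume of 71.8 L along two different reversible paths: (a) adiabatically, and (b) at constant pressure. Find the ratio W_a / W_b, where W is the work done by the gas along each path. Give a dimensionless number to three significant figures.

W_a / W_b ≈ 0.313

Path (a) adiabatic: W = P₁V₁(1 − (V₁/V₂)^(γ−1))/(γ−1) → W_a/(P₁V₁) = 0.8883.
Path (b) isobaric: W = P₁(V₂ − V₁) → W_b/(P₁V₁) = 2.84.
W_a / W_b = 0.8883 / 2.84 = 0.3128.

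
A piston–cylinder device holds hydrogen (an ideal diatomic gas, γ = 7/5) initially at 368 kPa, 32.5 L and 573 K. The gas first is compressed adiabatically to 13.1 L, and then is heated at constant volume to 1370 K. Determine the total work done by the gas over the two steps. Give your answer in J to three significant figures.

Step 1 (adiabatic): W = (P₁V₁ − P₂V₂)/(γ−1) = (11960 − 17202)/0.4 = -13105 J.
Step 2 (isochoric): W = 0 (constant volume).
W_total = -13105 + 0 = -13105 J.

W_total ≈ -13100 J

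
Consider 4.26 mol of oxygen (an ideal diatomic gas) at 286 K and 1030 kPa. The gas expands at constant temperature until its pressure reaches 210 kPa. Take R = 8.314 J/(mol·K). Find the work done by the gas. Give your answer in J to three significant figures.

Isothermal process: W = nRT ln(V₂/V₁) = nRT ln(P₁/P₂).
W = (4.26)(8.314)(286) × ln(1030/210)
  = 10129 × ln(4.905) = 10129 × 1.59
W_by_gas = 16108 J.

W ≈ 16100 J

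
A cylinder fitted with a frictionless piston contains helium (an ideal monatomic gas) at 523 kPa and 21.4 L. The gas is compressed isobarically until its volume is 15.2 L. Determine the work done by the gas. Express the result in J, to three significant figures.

W ≈ -3240 J

Isobaric: W = P ΔV.
W = (523 kPa)(15.2 − 21.4 L) = (523)(-6.2) = -3243 J.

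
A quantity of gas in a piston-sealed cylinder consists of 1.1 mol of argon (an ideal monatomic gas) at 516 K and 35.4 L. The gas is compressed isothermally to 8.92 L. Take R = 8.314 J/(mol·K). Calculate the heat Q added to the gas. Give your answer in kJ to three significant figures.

Isothermal ⇒ ΔU = 0, so Q = W = nRT ln(V₂/V₁).
Q = (1.1)(8.314)(516) ln(8.92/35.4) = 4719 × -1.378 = -6505 J.

Q ≈ -6.50 kJ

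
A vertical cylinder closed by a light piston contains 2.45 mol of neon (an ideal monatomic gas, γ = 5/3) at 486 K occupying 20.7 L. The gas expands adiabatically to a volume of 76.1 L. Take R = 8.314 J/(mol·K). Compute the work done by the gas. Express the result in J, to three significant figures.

Adiabatic: TV^(γ−1) = const with γ = 5/3.
T₂ = T₁ (V₁/V₂)^(γ−1) = 486 × (20.7/76.1)^0.667 = 486 × 0.4198 = 204 K.
W_by = nCᵥ(T₁ − T₂) = (2.45)(12.47)(486 − 204) = 8615 J.

W ≈ 8620 J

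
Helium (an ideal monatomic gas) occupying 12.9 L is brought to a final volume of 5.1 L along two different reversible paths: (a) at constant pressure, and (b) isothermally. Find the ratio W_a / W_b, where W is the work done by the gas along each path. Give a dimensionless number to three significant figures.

Path (a) isobaric: W = P₁(V₂ − V₁) → W_a/(P₁V₁) = -0.6047.
Path (b) isothermal: W = P₁V₁ ln(V₂/V₁) → W_b/(P₁V₁) = -0.928.
W_a / W_b = -0.6047 / -0.928 = 0.6516.

W_a / W_b ≈ 0.652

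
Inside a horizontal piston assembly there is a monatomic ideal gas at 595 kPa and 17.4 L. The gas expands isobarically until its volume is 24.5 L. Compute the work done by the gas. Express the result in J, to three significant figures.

Isobaric: W = P ΔV.
W = (595 kPa)(24.5 − 17.4 L) = (595)(7.1) = 4225 J.

W ≈ 4220 J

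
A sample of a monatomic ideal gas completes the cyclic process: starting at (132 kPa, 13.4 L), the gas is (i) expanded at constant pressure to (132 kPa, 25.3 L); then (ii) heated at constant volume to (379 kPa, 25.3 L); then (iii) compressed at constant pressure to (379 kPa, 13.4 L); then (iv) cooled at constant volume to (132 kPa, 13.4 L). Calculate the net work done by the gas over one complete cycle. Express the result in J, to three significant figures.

W_net ≈ -2940 J

Constant-volume legs do no work.
W(i) = (132)(25.3 − 13.4) = 1571 J; W(iii) = (379)(13.4 − 25.3) = -4510 J.
W_net = 1571 − 4510 = -2939 J (the counter-clockwise enclosed area).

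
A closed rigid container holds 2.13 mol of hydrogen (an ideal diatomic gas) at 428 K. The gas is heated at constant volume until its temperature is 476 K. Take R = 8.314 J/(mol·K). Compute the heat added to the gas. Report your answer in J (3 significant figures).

Q ≈ 2130 J

Constant volume ⇒ W = 0, so Q = ΔU = nCᵥΔT with Cᵥ = 5R/2 = 20.79 J/(mol·K).
ΔU = (2.13)(20.79)(476 − 428) = 2125 J.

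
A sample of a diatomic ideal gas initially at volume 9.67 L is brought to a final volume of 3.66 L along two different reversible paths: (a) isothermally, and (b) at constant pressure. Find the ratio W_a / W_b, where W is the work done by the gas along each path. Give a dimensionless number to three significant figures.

Path (a) isothermal: W = P₁V₁ ln(V₂/V₁) → W_a/(P₁V₁) = -0.9716.
Path (b) isobaric: W = P₁(V₂ − V₁) → W_b/(P₁V₁) = -0.6215.
W_a / W_b = -0.9716 / -0.6215 = 1.563.

W_a / W_b ≈ 1.56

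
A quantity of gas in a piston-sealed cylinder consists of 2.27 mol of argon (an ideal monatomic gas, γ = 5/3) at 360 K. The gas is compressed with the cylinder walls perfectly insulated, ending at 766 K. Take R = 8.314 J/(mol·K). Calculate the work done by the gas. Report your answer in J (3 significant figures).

W ≈ -11500 J

Adiabatic ⇒ Q = 0, so W_by = −ΔU = nCᵥ(T₁ − T₂).
Cᵥ = 3R/2 = 12.47 J/(mol·K).
W = (2.27)(12.47)(360 − 766) = -11494 J.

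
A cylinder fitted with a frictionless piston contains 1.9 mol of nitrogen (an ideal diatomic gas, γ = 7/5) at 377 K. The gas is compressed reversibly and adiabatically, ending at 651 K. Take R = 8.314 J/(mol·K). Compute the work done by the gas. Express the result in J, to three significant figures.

W ≈ -10800 J

Adiabatic ⇒ Q = 0, so W_by = −ΔU = nCᵥ(T₁ − T₂).
Cᵥ = 5R/2 = 20.79 J/(mol·K).
W = (1.9)(20.79)(377 − 651) = -10821 J.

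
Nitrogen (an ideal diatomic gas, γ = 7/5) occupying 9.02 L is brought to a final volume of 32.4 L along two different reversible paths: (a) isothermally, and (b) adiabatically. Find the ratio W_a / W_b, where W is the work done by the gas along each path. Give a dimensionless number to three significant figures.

W_a / W_b ≈ 1.28

Path (a) isothermal: W = P₁V₁ ln(V₂/V₁) → W_a/(P₁V₁) = 1.279.
Path (b) adiabatic: W = P₁V₁(1 − (V₁/V₂)^(γ−1))/(γ−1) → W_b/(P₁V₁) = 1.001.
W_a / W_b = 1.279 / 1.001 = 1.277.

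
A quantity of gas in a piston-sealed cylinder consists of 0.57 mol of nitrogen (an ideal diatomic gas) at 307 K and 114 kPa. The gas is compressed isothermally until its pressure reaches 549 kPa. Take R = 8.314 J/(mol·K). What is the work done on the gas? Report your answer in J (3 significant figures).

W ≈ 2290 J

Isothermal process: W = nRT ln(V₂/V₁) = nRT ln(P₁/P₂).
W = (0.57)(8.314)(307) × ln(114/549)
  = 1455 × ln(0.2077) = 1455 × -1.572
W_by_gas = -2287 J; work on gas = −W_by = 2287 J.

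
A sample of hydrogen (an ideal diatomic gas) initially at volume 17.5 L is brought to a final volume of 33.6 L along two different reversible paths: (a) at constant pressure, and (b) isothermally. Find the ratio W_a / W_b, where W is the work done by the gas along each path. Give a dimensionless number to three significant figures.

W_a / W_b ≈ 1.41

Path (a) isobaric: W = P₁(V₂ − V₁) → W_a/(P₁V₁) = 0.92.
Path (b) isothermal: W = P₁V₁ ln(V₂/V₁) → W_b/(P₁V₁) = 0.6523.
W_a / W_b = 0.92 / 0.6523 = 1.41.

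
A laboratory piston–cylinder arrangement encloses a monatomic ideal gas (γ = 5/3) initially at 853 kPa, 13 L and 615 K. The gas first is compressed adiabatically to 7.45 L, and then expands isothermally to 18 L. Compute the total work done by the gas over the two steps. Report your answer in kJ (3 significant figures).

W_total ≈ 6.70 kJ

Step 1 (adiabatic): W = (P₁V₁ − P₂V₂)/(γ−1) = (11089 − 16073)/0.667 = -7475 J.
After step 1: P = 2157 kPa, V = 7.45 L, T = 891.4 K.
Step 2 (isothermal): W = P₁V₁ ln(V₂/V₁) = (16073) ln(18/7.45) = 14178 J.
W_total = -7475 + 14178 = 6703 J.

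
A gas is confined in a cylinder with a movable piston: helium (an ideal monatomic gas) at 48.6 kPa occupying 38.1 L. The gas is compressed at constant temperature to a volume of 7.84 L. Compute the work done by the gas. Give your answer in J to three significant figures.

W ≈ -2930 J

Isothermal: W = nRT ln(V₂/V₁) = P₁V₁ ln(V₂/V₁).
P₁V₁ = (48.6 kPa)(38.1 L) = 1852 J.
W = 1852 × ln(7.84/38.1) = 1852 × -1.581
W_by_gas = -2927 J.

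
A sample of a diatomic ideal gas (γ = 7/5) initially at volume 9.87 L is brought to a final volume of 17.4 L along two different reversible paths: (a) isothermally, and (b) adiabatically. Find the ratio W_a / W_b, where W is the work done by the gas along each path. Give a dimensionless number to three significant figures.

W_a / W_b ≈ 1.12

Path (a) isothermal: W = P₁V₁ ln(V₂/V₁) → W_a/(P₁V₁) = 0.567.
Path (b) adiabatic: W = P₁V₁(1 − (V₁/V₂)^(γ−1))/(γ−1) → W_b/(P₁V₁) = 0.5073.
W_a / W_b = 0.567 / 0.5073 = 1.118.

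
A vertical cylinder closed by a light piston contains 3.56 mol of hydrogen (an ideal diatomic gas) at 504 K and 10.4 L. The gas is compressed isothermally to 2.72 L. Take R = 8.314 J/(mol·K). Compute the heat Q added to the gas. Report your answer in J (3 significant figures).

Isothermal ⇒ ΔU = 0, so Q = W = nRT ln(V₂/V₁).
Q = (3.56)(8.314)(504) ln(2.72/10.4) = 14917 × -1.341 = -20007 J.

Q ≈ -20000 J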